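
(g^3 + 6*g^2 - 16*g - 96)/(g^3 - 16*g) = (g + 6)/g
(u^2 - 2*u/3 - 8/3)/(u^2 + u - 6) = (u + 4/3)/(u + 3)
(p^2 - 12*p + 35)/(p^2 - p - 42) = (p - 5)/(p + 6)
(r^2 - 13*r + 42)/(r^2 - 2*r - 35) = (r - 6)/(r + 5)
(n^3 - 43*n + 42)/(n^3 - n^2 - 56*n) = (n^2 - 7*n + 6)/(n*(n - 8))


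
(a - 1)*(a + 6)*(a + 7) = a^3 + 12*a^2 + 29*a - 42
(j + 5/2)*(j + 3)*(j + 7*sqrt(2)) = j^3 + 11*j^2/2 + 7*sqrt(2)*j^2 + 15*j/2 + 77*sqrt(2)*j/2 + 105*sqrt(2)/2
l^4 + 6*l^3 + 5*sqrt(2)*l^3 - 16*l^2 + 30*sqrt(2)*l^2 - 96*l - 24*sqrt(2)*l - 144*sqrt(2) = (l + 6)*(l - 2*sqrt(2))*(l + sqrt(2))*(l + 6*sqrt(2))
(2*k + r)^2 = 4*k^2 + 4*k*r + r^2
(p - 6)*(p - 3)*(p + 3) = p^3 - 6*p^2 - 9*p + 54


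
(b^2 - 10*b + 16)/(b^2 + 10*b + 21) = (b^2 - 10*b + 16)/(b^2 + 10*b + 21)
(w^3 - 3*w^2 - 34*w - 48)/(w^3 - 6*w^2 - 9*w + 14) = (w^2 - 5*w - 24)/(w^2 - 8*w + 7)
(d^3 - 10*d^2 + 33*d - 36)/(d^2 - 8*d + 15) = (d^2 - 7*d + 12)/(d - 5)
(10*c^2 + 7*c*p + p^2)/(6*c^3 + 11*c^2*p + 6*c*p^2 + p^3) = (5*c + p)/(3*c^2 + 4*c*p + p^2)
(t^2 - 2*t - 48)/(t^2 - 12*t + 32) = (t + 6)/(t - 4)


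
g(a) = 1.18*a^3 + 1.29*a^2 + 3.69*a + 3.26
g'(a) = 3.54*a^2 + 2.58*a + 3.69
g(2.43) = 36.78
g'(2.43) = 30.86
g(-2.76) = -21.91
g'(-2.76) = 23.54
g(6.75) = 449.85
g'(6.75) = 182.40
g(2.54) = 40.29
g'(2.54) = 33.08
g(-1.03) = -0.46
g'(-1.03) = 4.79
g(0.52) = 5.69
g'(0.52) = 5.99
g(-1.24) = -1.58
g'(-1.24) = 5.93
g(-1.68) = -4.89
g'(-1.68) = 9.35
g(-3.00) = -28.06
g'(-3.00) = 27.81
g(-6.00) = -227.32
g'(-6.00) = 115.65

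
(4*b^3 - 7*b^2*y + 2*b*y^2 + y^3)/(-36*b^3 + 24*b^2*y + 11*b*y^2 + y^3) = (-4*b^2 + 3*b*y + y^2)/(36*b^2 + 12*b*y + y^2)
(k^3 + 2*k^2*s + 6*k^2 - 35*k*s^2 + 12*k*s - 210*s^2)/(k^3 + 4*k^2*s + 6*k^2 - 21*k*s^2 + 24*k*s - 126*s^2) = (-k + 5*s)/(-k + 3*s)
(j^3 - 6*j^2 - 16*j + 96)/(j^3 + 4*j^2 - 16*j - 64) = (j - 6)/(j + 4)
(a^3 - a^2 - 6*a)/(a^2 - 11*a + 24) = a*(a + 2)/(a - 8)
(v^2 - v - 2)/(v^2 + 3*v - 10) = (v + 1)/(v + 5)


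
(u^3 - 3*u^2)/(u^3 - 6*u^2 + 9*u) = u/(u - 3)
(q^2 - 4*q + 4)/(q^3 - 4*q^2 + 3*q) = (q^2 - 4*q + 4)/(q*(q^2 - 4*q + 3))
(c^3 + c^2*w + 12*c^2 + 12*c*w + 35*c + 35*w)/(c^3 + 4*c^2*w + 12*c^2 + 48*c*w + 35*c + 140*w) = (c + w)/(c + 4*w)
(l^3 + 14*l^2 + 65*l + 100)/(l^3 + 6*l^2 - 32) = (l^2 + 10*l + 25)/(l^2 + 2*l - 8)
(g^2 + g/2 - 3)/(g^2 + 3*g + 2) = (g - 3/2)/(g + 1)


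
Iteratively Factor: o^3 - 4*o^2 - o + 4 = (o - 1)*(o^2 - 3*o - 4) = (o - 4)*(o - 1)*(o + 1)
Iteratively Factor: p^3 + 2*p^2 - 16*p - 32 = (p + 4)*(p^2 - 2*p - 8) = (p + 2)*(p + 4)*(p - 4)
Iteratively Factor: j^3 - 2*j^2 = (j)*(j^2 - 2*j) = j*(j - 2)*(j)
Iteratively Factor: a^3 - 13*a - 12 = (a + 1)*(a^2 - a - 12) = (a + 1)*(a + 3)*(a - 4)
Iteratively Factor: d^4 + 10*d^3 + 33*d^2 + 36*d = (d + 4)*(d^3 + 6*d^2 + 9*d) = (d + 3)*(d + 4)*(d^2 + 3*d) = d*(d + 3)*(d + 4)*(d + 3)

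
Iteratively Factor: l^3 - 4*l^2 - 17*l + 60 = (l - 3)*(l^2 - l - 20) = (l - 3)*(l + 4)*(l - 5)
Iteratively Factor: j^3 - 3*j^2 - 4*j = (j)*(j^2 - 3*j - 4) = j*(j - 4)*(j + 1)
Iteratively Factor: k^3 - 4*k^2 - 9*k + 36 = (k + 3)*(k^2 - 7*k + 12) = (k - 3)*(k + 3)*(k - 4)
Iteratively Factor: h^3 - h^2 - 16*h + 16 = (h - 1)*(h^2 - 16) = (h - 4)*(h - 1)*(h + 4)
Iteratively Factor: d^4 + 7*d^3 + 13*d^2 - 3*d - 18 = (d + 3)*(d^3 + 4*d^2 + d - 6) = (d + 2)*(d + 3)*(d^2 + 2*d - 3) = (d - 1)*(d + 2)*(d + 3)*(d + 3)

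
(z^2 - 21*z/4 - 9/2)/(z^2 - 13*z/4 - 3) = (z - 6)/(z - 4)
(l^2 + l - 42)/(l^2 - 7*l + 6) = (l + 7)/(l - 1)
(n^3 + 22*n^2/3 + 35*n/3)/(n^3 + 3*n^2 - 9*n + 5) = n*(3*n + 7)/(3*(n^2 - 2*n + 1))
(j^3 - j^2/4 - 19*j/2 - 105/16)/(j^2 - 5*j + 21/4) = (8*j^2 + 26*j + 15)/(4*(2*j - 3))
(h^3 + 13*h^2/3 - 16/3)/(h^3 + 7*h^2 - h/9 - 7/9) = 3*(3*h^3 + 13*h^2 - 16)/(9*h^3 + 63*h^2 - h - 7)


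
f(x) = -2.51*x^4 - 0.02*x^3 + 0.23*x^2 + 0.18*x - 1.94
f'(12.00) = -17352.06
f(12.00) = -52048.58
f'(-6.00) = 2163.90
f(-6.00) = -3243.38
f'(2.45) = -146.70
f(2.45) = -90.85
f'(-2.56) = 167.05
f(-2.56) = -108.36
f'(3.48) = -422.07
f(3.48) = -367.49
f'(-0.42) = 0.72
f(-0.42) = -2.05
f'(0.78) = -4.26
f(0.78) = -2.60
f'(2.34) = -127.71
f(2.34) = -75.77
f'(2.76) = -210.09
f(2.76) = -145.76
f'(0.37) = -0.17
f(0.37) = -1.89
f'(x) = -10.04*x^3 - 0.06*x^2 + 0.46*x + 0.18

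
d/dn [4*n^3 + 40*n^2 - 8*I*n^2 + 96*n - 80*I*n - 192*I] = 12*n^2 + 16*n*(5 - I) + 96 - 80*I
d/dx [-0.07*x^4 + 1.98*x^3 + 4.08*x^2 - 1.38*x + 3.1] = -0.28*x^3 + 5.94*x^2 + 8.16*x - 1.38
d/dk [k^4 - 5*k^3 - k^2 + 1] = k*(4*k^2 - 15*k - 2)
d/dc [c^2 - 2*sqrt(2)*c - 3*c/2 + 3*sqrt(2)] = 2*c - 2*sqrt(2) - 3/2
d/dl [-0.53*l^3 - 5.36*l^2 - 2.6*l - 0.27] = -1.59*l^2 - 10.72*l - 2.6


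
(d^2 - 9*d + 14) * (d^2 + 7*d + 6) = d^4 - 2*d^3 - 43*d^2 + 44*d + 84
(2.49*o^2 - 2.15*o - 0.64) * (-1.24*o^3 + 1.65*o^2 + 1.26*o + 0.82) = -3.0876*o^5 + 6.7745*o^4 + 0.383500000000001*o^3 - 1.7232*o^2 - 2.5694*o - 0.5248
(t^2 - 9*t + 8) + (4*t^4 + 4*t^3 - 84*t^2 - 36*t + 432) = 4*t^4 + 4*t^3 - 83*t^2 - 45*t + 440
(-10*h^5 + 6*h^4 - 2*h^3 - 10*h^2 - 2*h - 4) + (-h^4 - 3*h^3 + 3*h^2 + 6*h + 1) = -10*h^5 + 5*h^4 - 5*h^3 - 7*h^2 + 4*h - 3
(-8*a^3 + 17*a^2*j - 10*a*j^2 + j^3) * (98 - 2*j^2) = 16*a^3*j^2 - 784*a^3 - 34*a^2*j^3 + 1666*a^2*j + 20*a*j^4 - 980*a*j^2 - 2*j^5 + 98*j^3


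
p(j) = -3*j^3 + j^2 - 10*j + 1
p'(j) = -9*j^2 + 2*j - 10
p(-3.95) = 240.99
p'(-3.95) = -158.32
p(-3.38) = 162.07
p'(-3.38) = -119.58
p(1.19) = -14.54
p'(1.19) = -20.36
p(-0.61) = 8.15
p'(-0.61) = -14.57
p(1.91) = -35.36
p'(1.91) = -39.01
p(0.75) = -7.20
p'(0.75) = -13.56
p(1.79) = -30.90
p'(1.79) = -35.26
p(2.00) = -39.00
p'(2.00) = -42.00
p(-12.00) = 5449.00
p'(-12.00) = -1330.00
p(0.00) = 1.00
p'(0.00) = -10.00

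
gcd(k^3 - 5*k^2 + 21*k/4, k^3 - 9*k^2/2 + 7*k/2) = k^2 - 7*k/2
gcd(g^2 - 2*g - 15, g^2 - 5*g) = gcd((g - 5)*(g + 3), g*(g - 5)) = g - 5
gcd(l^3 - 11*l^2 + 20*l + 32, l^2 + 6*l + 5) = l + 1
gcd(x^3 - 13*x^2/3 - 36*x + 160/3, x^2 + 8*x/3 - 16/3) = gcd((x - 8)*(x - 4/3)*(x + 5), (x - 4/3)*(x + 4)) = x - 4/3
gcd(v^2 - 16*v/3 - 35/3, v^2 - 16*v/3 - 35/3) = v^2 - 16*v/3 - 35/3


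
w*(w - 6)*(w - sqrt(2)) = w^3 - 6*w^2 - sqrt(2)*w^2 + 6*sqrt(2)*w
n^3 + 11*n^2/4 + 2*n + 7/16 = (n + 1/2)^2*(n + 7/4)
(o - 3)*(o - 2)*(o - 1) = o^3 - 6*o^2 + 11*o - 6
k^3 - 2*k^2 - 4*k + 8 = (k - 2)^2*(k + 2)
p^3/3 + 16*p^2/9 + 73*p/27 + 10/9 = (p/3 + 1)*(p + 2/3)*(p + 5/3)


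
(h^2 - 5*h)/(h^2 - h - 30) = h*(5 - h)/(-h^2 + h + 30)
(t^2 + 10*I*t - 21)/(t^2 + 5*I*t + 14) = (t + 3*I)/(t - 2*I)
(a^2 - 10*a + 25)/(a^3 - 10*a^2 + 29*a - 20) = (a - 5)/(a^2 - 5*a + 4)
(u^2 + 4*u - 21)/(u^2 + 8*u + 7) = (u - 3)/(u + 1)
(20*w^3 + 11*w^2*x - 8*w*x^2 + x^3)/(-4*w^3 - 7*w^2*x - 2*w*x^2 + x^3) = (-5*w + x)/(w + x)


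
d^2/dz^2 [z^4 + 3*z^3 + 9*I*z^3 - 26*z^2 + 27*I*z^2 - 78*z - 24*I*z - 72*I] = 12*z^2 + z*(18 + 54*I) - 52 + 54*I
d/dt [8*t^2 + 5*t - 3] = 16*t + 5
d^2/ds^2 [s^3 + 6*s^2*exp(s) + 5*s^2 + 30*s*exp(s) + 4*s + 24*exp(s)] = 6*s^2*exp(s) + 54*s*exp(s) + 6*s + 96*exp(s) + 10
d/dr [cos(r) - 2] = -sin(r)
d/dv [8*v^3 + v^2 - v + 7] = 24*v^2 + 2*v - 1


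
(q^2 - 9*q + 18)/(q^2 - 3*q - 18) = (q - 3)/(q + 3)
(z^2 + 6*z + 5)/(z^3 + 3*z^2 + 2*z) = (z + 5)/(z*(z + 2))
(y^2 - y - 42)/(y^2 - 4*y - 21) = (y + 6)/(y + 3)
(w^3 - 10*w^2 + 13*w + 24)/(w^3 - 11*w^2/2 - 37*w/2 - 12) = 2*(w - 3)/(2*w + 3)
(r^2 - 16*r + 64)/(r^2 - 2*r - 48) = (r - 8)/(r + 6)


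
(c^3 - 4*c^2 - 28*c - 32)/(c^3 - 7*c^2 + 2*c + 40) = (c^2 - 6*c - 16)/(c^2 - 9*c + 20)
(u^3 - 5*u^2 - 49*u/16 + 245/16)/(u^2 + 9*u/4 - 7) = (4*u^2 - 13*u - 35)/(4*(u + 4))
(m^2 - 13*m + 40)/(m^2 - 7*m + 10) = (m - 8)/(m - 2)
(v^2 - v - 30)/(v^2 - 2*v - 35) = (v - 6)/(v - 7)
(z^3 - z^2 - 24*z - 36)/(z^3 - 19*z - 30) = (z - 6)/(z - 5)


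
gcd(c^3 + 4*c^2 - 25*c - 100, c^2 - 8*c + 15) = c - 5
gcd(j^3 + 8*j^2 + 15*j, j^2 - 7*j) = j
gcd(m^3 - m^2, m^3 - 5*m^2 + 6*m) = m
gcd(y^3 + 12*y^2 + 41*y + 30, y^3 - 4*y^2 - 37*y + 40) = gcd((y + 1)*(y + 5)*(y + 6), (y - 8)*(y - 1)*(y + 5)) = y + 5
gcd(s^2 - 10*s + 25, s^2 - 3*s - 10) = s - 5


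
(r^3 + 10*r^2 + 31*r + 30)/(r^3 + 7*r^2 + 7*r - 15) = (r + 2)/(r - 1)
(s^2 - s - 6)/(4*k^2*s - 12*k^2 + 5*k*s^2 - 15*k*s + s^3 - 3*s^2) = (s + 2)/(4*k^2 + 5*k*s + s^2)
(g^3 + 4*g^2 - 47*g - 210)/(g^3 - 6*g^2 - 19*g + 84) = (g^2 + 11*g + 30)/(g^2 + g - 12)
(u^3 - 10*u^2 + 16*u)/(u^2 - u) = (u^2 - 10*u + 16)/(u - 1)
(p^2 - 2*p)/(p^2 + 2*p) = (p - 2)/(p + 2)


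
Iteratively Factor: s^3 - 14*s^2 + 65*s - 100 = (s - 5)*(s^2 - 9*s + 20) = (s - 5)^2*(s - 4)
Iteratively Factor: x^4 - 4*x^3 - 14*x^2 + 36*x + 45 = (x + 1)*(x^3 - 5*x^2 - 9*x + 45) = (x - 5)*(x + 1)*(x^2 - 9) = (x - 5)*(x + 1)*(x + 3)*(x - 3)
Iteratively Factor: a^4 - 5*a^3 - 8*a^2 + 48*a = (a + 3)*(a^3 - 8*a^2 + 16*a) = a*(a + 3)*(a^2 - 8*a + 16) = a*(a - 4)*(a + 3)*(a - 4)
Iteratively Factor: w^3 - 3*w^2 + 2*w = (w)*(w^2 - 3*w + 2) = w*(w - 1)*(w - 2)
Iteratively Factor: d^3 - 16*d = (d + 4)*(d^2 - 4*d) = (d - 4)*(d + 4)*(d)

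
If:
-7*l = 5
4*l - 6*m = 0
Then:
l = -5/7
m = -10/21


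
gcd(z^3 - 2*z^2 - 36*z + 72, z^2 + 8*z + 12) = z + 6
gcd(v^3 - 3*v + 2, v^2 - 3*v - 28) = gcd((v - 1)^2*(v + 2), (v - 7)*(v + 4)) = 1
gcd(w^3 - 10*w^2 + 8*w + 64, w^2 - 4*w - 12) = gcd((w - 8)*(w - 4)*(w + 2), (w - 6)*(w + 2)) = w + 2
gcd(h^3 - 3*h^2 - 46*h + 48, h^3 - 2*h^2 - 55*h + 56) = h^2 - 9*h + 8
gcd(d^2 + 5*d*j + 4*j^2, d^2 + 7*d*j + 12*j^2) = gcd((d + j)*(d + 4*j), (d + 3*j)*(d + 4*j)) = d + 4*j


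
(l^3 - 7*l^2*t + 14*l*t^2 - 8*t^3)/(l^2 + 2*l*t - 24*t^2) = (l^2 - 3*l*t + 2*t^2)/(l + 6*t)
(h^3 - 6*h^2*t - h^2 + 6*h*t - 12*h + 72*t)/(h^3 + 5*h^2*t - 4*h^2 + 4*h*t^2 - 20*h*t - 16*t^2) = (h^2 - 6*h*t + 3*h - 18*t)/(h^2 + 5*h*t + 4*t^2)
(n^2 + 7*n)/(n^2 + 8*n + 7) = n/(n + 1)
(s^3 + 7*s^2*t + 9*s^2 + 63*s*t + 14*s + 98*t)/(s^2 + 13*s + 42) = (s^2 + 7*s*t + 2*s + 14*t)/(s + 6)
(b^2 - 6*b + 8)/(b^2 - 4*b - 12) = (-b^2 + 6*b - 8)/(-b^2 + 4*b + 12)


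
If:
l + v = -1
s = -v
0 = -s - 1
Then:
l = -2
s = -1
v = 1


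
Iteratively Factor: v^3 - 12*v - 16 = (v - 4)*(v^2 + 4*v + 4) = (v - 4)*(v + 2)*(v + 2)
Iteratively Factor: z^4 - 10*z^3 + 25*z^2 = (z - 5)*(z^3 - 5*z^2) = z*(z - 5)*(z^2 - 5*z) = z^2*(z - 5)*(z - 5)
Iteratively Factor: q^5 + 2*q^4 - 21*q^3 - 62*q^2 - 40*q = (q + 4)*(q^4 - 2*q^3 - 13*q^2 - 10*q) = (q - 5)*(q + 4)*(q^3 + 3*q^2 + 2*q) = (q - 5)*(q + 2)*(q + 4)*(q^2 + q) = (q - 5)*(q + 1)*(q + 2)*(q + 4)*(q)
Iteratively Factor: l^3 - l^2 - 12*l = (l + 3)*(l^2 - 4*l) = l*(l + 3)*(l - 4)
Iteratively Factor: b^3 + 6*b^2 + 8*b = (b + 4)*(b^2 + 2*b) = (b + 2)*(b + 4)*(b)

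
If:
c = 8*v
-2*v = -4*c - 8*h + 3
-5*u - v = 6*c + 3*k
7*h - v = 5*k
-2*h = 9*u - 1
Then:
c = -2468/6627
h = 1214/2209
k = 10321/13254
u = -73/6627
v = -617/13254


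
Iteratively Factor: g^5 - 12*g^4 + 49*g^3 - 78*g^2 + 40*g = (g - 2)*(g^4 - 10*g^3 + 29*g^2 - 20*g) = (g - 5)*(g - 2)*(g^3 - 5*g^2 + 4*g) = (g - 5)*(g - 4)*(g - 2)*(g^2 - g) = g*(g - 5)*(g - 4)*(g - 2)*(g - 1)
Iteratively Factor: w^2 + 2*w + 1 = (w + 1)*(w + 1)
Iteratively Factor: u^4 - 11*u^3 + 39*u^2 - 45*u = (u - 3)*(u^3 - 8*u^2 + 15*u) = u*(u - 3)*(u^2 - 8*u + 15) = u*(u - 3)^2*(u - 5)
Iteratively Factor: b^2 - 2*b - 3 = (b + 1)*(b - 3)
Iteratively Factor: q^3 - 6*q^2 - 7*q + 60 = (q - 4)*(q^2 - 2*q - 15) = (q - 5)*(q - 4)*(q + 3)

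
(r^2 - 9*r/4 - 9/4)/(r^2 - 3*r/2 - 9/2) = (4*r + 3)/(2*(2*r + 3))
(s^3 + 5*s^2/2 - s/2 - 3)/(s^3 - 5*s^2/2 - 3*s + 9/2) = (s + 2)/(s - 3)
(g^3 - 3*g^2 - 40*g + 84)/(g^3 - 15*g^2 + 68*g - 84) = (g + 6)/(g - 6)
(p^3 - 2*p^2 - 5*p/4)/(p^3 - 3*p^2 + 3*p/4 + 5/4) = p/(p - 1)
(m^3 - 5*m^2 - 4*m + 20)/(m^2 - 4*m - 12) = (m^2 - 7*m + 10)/(m - 6)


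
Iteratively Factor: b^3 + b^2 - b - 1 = (b + 1)*(b^2 - 1) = (b - 1)*(b + 1)*(b + 1)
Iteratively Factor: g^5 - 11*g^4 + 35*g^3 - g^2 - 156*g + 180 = (g - 3)*(g^4 - 8*g^3 + 11*g^2 + 32*g - 60) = (g - 5)*(g - 3)*(g^3 - 3*g^2 - 4*g + 12) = (g - 5)*(g - 3)*(g - 2)*(g^2 - g - 6) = (g - 5)*(g - 3)^2*(g - 2)*(g + 2)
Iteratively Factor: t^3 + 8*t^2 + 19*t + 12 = (t + 1)*(t^2 + 7*t + 12) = (t + 1)*(t + 4)*(t + 3)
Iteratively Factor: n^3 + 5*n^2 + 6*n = (n)*(n^2 + 5*n + 6) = n*(n + 3)*(n + 2)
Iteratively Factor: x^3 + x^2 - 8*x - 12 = (x - 3)*(x^2 + 4*x + 4) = (x - 3)*(x + 2)*(x + 2)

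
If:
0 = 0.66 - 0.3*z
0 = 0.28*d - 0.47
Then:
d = 1.68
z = 2.20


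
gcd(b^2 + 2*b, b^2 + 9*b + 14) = b + 2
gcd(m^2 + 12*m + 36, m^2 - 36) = m + 6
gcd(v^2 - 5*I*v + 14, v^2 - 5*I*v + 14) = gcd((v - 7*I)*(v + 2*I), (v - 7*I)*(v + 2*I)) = v^2 - 5*I*v + 14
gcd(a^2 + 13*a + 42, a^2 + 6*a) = a + 6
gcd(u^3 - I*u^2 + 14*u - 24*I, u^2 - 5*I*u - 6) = u^2 - 5*I*u - 6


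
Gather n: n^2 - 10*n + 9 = n^2 - 10*n + 9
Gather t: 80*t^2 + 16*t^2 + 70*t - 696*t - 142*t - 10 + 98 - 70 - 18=96*t^2 - 768*t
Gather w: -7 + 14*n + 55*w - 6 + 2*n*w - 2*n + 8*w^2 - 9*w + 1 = 12*n + 8*w^2 + w*(2*n + 46) - 12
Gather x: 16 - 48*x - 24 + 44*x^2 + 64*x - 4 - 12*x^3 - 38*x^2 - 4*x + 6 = -12*x^3 + 6*x^2 + 12*x - 6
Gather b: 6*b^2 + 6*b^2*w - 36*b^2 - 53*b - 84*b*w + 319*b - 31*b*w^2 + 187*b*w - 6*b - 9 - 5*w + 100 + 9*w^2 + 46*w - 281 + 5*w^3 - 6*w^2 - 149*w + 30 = b^2*(6*w - 30) + b*(-31*w^2 + 103*w + 260) + 5*w^3 + 3*w^2 - 108*w - 160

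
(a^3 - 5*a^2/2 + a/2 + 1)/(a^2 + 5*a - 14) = (2*a^2 - a - 1)/(2*(a + 7))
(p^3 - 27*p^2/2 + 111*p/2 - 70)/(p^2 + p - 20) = (2*p^2 - 19*p + 35)/(2*(p + 5))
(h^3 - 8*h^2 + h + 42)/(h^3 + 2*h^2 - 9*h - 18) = (h - 7)/(h + 3)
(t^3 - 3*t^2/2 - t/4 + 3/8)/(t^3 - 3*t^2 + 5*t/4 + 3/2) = (t - 1/2)/(t - 2)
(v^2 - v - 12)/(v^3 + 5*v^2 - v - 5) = (v^2 - v - 12)/(v^3 + 5*v^2 - v - 5)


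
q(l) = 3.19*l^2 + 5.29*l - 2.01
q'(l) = 6.38*l + 5.29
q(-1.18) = -3.81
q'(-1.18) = -2.24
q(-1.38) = -3.24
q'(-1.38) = -3.51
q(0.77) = 3.95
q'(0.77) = 10.20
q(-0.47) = -3.79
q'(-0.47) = 2.29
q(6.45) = 164.82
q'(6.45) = 46.44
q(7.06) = 194.34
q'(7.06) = 50.33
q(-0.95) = -4.16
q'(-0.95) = -0.77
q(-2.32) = 2.89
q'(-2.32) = -9.51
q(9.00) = 303.99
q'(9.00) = 62.71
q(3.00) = 42.57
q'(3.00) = 24.43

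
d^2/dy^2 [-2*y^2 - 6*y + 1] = -4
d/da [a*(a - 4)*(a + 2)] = 3*a^2 - 4*a - 8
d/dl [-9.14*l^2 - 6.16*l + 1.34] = -18.28*l - 6.16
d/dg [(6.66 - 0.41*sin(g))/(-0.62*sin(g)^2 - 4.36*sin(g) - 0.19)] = (-0.2542*sin(g)^2 + 8.2584*sin(g) + 29.1155)*cos(g)/(0.3844*sin(g)^4 + 5.4064*sin(g)^3 + 19.2452*sin(g)^2 + 1.6568*sin(g) + 0.0361)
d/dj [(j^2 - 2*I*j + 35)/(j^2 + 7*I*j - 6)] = (9*I*j^2 - 82*j - 233*I)/(j^4 + 14*I*j^3 - 61*j^2 - 84*I*j + 36)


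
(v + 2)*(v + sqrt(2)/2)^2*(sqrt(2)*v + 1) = sqrt(2)*v^4 + 2*sqrt(2)*v^3 + 3*v^3 + 3*sqrt(2)*v^2/2 + 6*v^2 + v/2 + 3*sqrt(2)*v + 1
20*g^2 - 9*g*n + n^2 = (-5*g + n)*(-4*g + n)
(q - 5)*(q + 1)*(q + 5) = q^3 + q^2 - 25*q - 25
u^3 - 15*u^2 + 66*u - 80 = (u - 8)*(u - 5)*(u - 2)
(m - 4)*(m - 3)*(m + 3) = m^3 - 4*m^2 - 9*m + 36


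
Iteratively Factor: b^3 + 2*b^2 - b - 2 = (b + 2)*(b^2 - 1) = (b - 1)*(b + 2)*(b + 1)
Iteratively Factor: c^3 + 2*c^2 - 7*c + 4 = (c + 4)*(c^2 - 2*c + 1) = (c - 1)*(c + 4)*(c - 1)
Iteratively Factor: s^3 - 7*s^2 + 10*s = (s)*(s^2 - 7*s + 10) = s*(s - 5)*(s - 2)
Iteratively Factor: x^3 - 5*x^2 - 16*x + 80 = (x - 4)*(x^2 - x - 20) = (x - 5)*(x - 4)*(x + 4)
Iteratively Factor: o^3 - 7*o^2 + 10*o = (o)*(o^2 - 7*o + 10) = o*(o - 5)*(o - 2)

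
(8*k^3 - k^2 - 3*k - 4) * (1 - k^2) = -8*k^5 + k^4 + 11*k^3 + 3*k^2 - 3*k - 4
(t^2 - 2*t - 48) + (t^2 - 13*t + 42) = 2*t^2 - 15*t - 6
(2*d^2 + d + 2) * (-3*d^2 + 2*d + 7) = -6*d^4 + d^3 + 10*d^2 + 11*d + 14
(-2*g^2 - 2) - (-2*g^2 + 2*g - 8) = 6 - 2*g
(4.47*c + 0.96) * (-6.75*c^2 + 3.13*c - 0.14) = -30.1725*c^3 + 7.5111*c^2 + 2.379*c - 0.1344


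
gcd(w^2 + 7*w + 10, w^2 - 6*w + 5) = 1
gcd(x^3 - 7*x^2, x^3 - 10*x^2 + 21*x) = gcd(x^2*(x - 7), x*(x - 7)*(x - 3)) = x^2 - 7*x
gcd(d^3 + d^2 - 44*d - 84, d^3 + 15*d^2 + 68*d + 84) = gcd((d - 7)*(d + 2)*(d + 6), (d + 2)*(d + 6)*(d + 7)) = d^2 + 8*d + 12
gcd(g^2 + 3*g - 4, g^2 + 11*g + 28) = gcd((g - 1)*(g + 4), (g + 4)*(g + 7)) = g + 4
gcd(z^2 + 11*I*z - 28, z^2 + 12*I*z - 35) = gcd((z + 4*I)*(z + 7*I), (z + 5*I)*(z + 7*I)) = z + 7*I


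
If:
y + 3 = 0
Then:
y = -3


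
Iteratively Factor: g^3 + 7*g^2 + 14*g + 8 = (g + 4)*(g^2 + 3*g + 2) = (g + 1)*(g + 4)*(g + 2)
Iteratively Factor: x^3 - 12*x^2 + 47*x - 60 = (x - 3)*(x^2 - 9*x + 20) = (x - 5)*(x - 3)*(x - 4)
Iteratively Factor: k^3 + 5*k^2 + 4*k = (k)*(k^2 + 5*k + 4) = k*(k + 1)*(k + 4)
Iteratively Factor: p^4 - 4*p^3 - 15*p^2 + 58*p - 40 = (p - 1)*(p^3 - 3*p^2 - 18*p + 40) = (p - 5)*(p - 1)*(p^2 + 2*p - 8) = (p - 5)*(p - 2)*(p - 1)*(p + 4)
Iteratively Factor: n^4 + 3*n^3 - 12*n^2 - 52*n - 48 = (n - 4)*(n^3 + 7*n^2 + 16*n + 12) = (n - 4)*(n + 2)*(n^2 + 5*n + 6) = (n - 4)*(n + 2)^2*(n + 3)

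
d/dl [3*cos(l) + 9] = -3*sin(l)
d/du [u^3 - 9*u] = 3*u^2 - 9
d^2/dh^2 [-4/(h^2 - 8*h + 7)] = 8*(h^2 - 8*h - 4*(h - 4)^2 + 7)/(h^2 - 8*h + 7)^3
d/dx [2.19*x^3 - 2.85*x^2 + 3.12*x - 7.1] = 6.57*x^2 - 5.7*x + 3.12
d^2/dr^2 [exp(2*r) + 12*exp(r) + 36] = 4*(exp(r) + 3)*exp(r)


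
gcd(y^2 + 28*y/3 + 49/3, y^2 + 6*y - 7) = y + 7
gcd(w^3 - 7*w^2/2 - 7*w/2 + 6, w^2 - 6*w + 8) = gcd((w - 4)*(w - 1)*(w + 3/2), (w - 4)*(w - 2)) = w - 4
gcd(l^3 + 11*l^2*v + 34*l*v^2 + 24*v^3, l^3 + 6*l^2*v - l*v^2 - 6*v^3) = l^2 + 7*l*v + 6*v^2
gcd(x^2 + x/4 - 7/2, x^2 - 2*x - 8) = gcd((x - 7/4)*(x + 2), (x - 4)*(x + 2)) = x + 2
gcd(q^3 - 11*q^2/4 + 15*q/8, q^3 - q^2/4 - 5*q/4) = q^2 - 5*q/4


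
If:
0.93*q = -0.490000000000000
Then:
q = -0.53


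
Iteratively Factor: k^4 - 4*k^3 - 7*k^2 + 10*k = (k)*(k^3 - 4*k^2 - 7*k + 10) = k*(k + 2)*(k^2 - 6*k + 5) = k*(k - 5)*(k + 2)*(k - 1)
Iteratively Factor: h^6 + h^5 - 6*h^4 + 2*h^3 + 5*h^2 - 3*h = (h + 1)*(h^5 - 6*h^3 + 8*h^2 - 3*h) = h*(h + 1)*(h^4 - 6*h^2 + 8*h - 3) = h*(h - 1)*(h + 1)*(h^3 + h^2 - 5*h + 3) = h*(h - 1)^2*(h + 1)*(h^2 + 2*h - 3) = h*(h - 1)^3*(h + 1)*(h + 3)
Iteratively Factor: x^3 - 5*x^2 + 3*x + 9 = (x - 3)*(x^2 - 2*x - 3) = (x - 3)*(x + 1)*(x - 3)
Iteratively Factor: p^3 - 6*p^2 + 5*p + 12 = (p + 1)*(p^2 - 7*p + 12) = (p - 4)*(p + 1)*(p - 3)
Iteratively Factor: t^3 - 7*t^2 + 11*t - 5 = (t - 1)*(t^2 - 6*t + 5) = (t - 5)*(t - 1)*(t - 1)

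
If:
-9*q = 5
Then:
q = -5/9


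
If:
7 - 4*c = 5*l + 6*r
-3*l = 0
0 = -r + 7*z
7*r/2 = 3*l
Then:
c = 7/4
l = 0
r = 0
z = 0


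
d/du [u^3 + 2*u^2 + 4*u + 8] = 3*u^2 + 4*u + 4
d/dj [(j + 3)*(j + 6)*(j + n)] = 3*j^2 + 2*j*n + 18*j + 9*n + 18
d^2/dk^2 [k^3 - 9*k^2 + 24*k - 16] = 6*k - 18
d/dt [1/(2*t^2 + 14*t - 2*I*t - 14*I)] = (-2*t - 7 + I)/(2*(t^2 + 7*t - I*t - 7*I)^2)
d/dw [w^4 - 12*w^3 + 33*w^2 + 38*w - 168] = 4*w^3 - 36*w^2 + 66*w + 38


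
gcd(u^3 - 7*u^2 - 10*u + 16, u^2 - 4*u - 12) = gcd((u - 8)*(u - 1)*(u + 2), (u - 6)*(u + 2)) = u + 2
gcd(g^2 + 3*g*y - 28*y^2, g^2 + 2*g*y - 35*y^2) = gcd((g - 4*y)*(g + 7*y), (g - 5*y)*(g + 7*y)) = g + 7*y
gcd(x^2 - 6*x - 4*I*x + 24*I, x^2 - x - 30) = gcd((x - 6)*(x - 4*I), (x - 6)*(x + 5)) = x - 6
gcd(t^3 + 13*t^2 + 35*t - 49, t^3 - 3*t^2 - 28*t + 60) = 1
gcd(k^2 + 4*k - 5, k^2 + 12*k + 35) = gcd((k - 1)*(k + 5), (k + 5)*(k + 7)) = k + 5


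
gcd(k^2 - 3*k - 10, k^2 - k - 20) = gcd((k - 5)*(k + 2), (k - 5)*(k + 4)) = k - 5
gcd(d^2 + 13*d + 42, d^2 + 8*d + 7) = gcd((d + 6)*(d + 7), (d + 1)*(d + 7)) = d + 7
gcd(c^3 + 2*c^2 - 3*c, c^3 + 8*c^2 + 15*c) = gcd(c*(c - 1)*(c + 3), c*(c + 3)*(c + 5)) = c^2 + 3*c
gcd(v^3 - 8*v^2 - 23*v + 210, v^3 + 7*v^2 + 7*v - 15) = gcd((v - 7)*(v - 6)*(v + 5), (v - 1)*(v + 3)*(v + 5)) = v + 5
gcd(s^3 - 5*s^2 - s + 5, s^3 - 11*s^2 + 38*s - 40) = s - 5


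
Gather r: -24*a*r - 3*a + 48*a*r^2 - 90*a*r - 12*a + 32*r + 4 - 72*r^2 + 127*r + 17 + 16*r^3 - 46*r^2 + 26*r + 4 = -15*a + 16*r^3 + r^2*(48*a - 118) + r*(185 - 114*a) + 25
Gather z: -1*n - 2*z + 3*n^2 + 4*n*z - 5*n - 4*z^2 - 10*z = 3*n^2 - 6*n - 4*z^2 + z*(4*n - 12)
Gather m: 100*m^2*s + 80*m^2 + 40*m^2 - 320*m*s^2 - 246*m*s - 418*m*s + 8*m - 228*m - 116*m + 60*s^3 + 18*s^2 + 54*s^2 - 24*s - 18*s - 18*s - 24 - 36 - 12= m^2*(100*s + 120) + m*(-320*s^2 - 664*s - 336) + 60*s^3 + 72*s^2 - 60*s - 72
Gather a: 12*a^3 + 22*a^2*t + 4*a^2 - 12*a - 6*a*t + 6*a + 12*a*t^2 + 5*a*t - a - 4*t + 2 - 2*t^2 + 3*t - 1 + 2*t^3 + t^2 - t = 12*a^3 + a^2*(22*t + 4) + a*(12*t^2 - t - 7) + 2*t^3 - t^2 - 2*t + 1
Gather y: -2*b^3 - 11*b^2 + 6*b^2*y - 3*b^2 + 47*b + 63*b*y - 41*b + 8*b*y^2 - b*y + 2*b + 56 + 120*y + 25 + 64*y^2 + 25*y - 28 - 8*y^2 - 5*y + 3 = -2*b^3 - 14*b^2 + 8*b + y^2*(8*b + 56) + y*(6*b^2 + 62*b + 140) + 56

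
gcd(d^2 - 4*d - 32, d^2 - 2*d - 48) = d - 8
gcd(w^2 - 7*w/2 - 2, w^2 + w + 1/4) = w + 1/2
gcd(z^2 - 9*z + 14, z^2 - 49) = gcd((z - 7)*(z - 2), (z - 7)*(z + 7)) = z - 7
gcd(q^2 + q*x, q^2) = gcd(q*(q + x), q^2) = q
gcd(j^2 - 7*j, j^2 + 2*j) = j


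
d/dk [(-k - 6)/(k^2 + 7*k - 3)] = (-k^2 - 7*k + (k + 6)*(2*k + 7) + 3)/(k^2 + 7*k - 3)^2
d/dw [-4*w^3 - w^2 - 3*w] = -12*w^2 - 2*w - 3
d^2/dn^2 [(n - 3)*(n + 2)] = 2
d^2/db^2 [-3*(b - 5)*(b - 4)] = -6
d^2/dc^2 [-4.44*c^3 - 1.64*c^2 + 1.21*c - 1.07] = -26.64*c - 3.28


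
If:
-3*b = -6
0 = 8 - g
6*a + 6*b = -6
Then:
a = -3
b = 2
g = 8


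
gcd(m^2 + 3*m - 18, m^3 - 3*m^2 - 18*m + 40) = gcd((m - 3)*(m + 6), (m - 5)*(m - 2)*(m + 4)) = 1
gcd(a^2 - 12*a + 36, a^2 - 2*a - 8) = 1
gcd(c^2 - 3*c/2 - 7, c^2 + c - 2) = c + 2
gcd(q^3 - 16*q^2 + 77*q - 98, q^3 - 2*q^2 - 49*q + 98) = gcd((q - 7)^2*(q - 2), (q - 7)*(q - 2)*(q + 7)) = q^2 - 9*q + 14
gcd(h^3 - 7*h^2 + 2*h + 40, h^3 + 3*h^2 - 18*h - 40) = h^2 - 2*h - 8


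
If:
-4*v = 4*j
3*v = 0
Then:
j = 0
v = 0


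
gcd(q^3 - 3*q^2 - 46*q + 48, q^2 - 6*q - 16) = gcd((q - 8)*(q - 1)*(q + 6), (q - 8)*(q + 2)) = q - 8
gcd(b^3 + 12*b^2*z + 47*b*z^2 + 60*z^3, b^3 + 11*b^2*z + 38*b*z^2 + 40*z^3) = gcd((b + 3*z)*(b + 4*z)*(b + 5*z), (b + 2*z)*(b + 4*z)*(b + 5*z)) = b^2 + 9*b*z + 20*z^2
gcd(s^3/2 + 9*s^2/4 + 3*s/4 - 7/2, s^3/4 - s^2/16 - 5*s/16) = 1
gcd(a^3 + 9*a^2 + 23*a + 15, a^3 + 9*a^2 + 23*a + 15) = a^3 + 9*a^2 + 23*a + 15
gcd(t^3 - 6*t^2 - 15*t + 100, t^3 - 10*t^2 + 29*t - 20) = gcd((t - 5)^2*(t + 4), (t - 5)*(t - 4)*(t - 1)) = t - 5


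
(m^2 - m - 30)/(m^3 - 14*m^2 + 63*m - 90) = (m + 5)/(m^2 - 8*m + 15)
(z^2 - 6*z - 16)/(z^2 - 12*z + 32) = (z + 2)/(z - 4)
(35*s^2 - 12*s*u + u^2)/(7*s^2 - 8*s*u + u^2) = (5*s - u)/(s - u)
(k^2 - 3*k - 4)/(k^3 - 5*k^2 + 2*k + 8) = 1/(k - 2)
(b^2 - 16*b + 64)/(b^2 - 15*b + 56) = (b - 8)/(b - 7)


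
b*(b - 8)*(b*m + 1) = b^3*m - 8*b^2*m + b^2 - 8*b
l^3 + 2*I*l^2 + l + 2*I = (l - I)*(l + I)*(l + 2*I)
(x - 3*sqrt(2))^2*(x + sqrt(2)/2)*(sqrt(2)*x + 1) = sqrt(2)*x^4 - 10*x^3 + 13*sqrt(2)*x^2/2 + 30*x + 9*sqrt(2)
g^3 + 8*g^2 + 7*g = g*(g + 1)*(g + 7)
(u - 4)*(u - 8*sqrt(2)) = u^2 - 8*sqrt(2)*u - 4*u + 32*sqrt(2)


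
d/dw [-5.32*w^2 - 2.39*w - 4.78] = -10.64*w - 2.39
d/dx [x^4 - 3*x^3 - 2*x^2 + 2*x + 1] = 4*x^3 - 9*x^2 - 4*x + 2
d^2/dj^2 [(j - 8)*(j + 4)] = 2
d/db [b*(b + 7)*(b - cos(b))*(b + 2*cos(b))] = -b*(b + 7)*(b - cos(b))*(2*sin(b) - 1) + b*(b + 7)*(b + 2*cos(b))*(sin(b) + 1) + b*(b - cos(b))*(b + 2*cos(b)) + (b + 7)*(b - cos(b))*(b + 2*cos(b))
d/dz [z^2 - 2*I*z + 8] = 2*z - 2*I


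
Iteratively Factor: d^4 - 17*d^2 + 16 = (d + 1)*(d^3 - d^2 - 16*d + 16) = (d - 4)*(d + 1)*(d^2 + 3*d - 4) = (d - 4)*(d - 1)*(d + 1)*(d + 4)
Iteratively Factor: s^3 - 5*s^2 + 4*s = (s - 1)*(s^2 - 4*s) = (s - 4)*(s - 1)*(s)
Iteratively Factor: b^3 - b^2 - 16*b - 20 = (b + 2)*(b^2 - 3*b - 10) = (b + 2)^2*(b - 5)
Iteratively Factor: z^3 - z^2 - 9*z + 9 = (z + 3)*(z^2 - 4*z + 3) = (z - 1)*(z + 3)*(z - 3)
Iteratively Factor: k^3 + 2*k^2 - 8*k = (k - 2)*(k^2 + 4*k) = k*(k - 2)*(k + 4)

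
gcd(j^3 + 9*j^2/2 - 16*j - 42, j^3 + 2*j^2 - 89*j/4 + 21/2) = j^2 + 5*j/2 - 21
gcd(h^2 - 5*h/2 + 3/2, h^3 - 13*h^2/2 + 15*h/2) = h - 3/2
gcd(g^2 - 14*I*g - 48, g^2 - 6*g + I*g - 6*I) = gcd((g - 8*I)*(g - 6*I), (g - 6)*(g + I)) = 1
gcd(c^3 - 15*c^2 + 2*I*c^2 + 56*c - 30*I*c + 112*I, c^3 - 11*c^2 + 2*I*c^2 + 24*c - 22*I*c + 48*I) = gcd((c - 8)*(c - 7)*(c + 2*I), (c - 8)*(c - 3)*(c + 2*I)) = c^2 + c*(-8 + 2*I) - 16*I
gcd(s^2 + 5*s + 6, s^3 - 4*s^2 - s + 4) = 1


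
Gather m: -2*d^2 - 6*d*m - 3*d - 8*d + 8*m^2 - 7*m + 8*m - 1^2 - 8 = -2*d^2 - 11*d + 8*m^2 + m*(1 - 6*d) - 9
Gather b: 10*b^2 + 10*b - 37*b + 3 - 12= 10*b^2 - 27*b - 9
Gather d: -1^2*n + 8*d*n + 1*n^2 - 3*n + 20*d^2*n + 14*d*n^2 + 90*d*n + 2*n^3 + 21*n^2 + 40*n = 20*d^2*n + d*(14*n^2 + 98*n) + 2*n^3 + 22*n^2 + 36*n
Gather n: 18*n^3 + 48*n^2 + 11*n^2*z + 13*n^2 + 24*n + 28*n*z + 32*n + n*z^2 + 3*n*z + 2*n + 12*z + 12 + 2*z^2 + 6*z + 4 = 18*n^3 + n^2*(11*z + 61) + n*(z^2 + 31*z + 58) + 2*z^2 + 18*z + 16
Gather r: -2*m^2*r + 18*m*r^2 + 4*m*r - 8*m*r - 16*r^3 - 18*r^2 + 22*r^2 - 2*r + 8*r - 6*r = -16*r^3 + r^2*(18*m + 4) + r*(-2*m^2 - 4*m)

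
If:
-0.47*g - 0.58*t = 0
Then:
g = -1.23404255319149*t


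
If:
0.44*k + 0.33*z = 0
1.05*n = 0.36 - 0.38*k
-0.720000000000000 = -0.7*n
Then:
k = -1.89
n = 1.03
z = 2.53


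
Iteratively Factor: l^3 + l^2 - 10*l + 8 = (l - 2)*(l^2 + 3*l - 4) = (l - 2)*(l + 4)*(l - 1)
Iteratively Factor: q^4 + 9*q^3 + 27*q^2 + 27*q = (q)*(q^3 + 9*q^2 + 27*q + 27) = q*(q + 3)*(q^2 + 6*q + 9) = q*(q + 3)^2*(q + 3)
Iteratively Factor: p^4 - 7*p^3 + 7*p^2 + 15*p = (p + 1)*(p^3 - 8*p^2 + 15*p) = p*(p + 1)*(p^2 - 8*p + 15) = p*(p - 3)*(p + 1)*(p - 5)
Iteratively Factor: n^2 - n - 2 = (n - 2)*(n + 1)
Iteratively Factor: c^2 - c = (c)*(c - 1)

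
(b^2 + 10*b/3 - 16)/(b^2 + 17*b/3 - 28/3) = (3*b^2 + 10*b - 48)/(3*b^2 + 17*b - 28)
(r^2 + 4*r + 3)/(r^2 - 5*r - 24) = (r + 1)/(r - 8)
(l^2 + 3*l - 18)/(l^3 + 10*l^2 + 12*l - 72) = (l - 3)/(l^2 + 4*l - 12)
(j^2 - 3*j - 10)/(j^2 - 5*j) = (j + 2)/j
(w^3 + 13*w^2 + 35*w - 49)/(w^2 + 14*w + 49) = w - 1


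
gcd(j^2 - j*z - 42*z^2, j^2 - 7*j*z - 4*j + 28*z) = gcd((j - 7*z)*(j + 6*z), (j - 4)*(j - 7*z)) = -j + 7*z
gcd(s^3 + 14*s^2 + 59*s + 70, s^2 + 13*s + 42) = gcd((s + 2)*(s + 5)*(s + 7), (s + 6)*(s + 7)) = s + 7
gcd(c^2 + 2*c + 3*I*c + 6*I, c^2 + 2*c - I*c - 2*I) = c + 2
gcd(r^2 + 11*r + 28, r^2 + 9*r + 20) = r + 4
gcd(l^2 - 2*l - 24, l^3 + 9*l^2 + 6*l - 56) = l + 4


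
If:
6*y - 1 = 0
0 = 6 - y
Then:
No Solution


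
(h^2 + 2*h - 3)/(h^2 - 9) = (h - 1)/(h - 3)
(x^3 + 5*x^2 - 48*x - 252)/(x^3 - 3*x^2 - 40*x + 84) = (x + 6)/(x - 2)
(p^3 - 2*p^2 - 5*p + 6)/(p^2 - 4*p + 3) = p + 2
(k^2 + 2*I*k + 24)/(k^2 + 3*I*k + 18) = (k - 4*I)/(k - 3*I)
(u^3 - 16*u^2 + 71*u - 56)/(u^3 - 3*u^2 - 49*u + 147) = (u^2 - 9*u + 8)/(u^2 + 4*u - 21)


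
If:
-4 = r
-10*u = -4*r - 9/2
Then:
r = -4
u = -23/20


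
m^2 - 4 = (m - 2)*(m + 2)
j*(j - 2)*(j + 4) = j^3 + 2*j^2 - 8*j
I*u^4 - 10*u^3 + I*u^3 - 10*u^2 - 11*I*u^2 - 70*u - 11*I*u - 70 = (u - 2*I)*(u + 5*I)*(u + 7*I)*(I*u + I)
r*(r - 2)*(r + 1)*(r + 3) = r^4 + 2*r^3 - 5*r^2 - 6*r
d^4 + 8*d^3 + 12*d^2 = d^2*(d + 2)*(d + 6)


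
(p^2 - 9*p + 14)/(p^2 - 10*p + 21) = (p - 2)/(p - 3)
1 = 1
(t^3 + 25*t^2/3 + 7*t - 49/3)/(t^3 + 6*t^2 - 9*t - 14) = (t^2 + 4*t/3 - 7/3)/(t^2 - t - 2)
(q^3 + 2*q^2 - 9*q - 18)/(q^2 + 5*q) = (q^3 + 2*q^2 - 9*q - 18)/(q*(q + 5))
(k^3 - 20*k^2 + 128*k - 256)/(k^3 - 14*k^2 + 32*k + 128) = (k - 4)/(k + 2)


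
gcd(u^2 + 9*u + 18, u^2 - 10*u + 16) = 1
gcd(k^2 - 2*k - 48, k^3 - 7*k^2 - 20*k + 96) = k - 8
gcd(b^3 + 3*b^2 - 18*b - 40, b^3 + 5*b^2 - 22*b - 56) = b^2 - 2*b - 8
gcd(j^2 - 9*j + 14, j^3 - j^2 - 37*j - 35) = j - 7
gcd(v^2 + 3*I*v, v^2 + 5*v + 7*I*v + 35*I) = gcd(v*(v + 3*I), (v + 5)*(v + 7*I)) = 1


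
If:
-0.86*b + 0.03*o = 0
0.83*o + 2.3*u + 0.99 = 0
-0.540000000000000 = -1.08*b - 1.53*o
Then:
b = 0.01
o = 0.34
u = -0.55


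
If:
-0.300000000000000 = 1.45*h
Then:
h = -0.21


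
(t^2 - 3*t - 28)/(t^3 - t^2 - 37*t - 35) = (t + 4)/(t^2 + 6*t + 5)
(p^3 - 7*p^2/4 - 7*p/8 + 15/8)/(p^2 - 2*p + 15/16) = 2*(2*p^2 - p - 3)/(4*p - 3)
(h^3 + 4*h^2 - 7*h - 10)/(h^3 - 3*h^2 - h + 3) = (h^2 + 3*h - 10)/(h^2 - 4*h + 3)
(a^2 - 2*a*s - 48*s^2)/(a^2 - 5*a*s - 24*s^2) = (a + 6*s)/(a + 3*s)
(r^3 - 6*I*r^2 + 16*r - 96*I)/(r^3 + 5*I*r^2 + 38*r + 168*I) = (r - 4*I)/(r + 7*I)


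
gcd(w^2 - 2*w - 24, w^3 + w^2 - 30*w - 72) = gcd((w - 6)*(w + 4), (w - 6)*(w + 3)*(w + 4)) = w^2 - 2*w - 24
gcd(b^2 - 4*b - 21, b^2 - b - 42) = b - 7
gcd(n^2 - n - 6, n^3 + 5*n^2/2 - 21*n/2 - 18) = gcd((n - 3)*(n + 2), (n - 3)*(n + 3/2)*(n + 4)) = n - 3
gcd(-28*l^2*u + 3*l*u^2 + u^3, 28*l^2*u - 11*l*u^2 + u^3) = -4*l*u + u^2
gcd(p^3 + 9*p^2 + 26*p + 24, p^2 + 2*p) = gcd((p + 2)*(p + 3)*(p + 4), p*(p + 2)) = p + 2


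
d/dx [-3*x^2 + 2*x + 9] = 2 - 6*x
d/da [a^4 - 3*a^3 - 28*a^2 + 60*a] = 4*a^3 - 9*a^2 - 56*a + 60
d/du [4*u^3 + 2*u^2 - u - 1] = 12*u^2 + 4*u - 1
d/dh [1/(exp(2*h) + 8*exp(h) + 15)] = 2*(-exp(h) - 4)*exp(h)/(exp(2*h) + 8*exp(h) + 15)^2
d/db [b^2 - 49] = 2*b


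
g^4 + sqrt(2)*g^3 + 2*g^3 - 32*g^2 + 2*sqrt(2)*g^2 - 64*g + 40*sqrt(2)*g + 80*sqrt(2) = (g + 2)*(g - 2*sqrt(2))^2*(g + 5*sqrt(2))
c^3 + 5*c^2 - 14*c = c*(c - 2)*(c + 7)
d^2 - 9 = (d - 3)*(d + 3)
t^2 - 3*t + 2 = (t - 2)*(t - 1)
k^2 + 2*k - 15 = (k - 3)*(k + 5)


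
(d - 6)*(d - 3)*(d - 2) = d^3 - 11*d^2 + 36*d - 36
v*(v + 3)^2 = v^3 + 6*v^2 + 9*v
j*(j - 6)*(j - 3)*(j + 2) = j^4 - 7*j^3 + 36*j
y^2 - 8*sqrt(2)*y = y*(y - 8*sqrt(2))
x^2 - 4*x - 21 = (x - 7)*(x + 3)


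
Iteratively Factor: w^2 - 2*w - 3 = (w - 3)*(w + 1)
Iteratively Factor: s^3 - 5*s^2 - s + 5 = (s - 5)*(s^2 - 1) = (s - 5)*(s - 1)*(s + 1)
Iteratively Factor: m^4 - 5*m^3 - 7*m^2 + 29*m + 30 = (m - 3)*(m^3 - 2*m^2 - 13*m - 10) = (m - 5)*(m - 3)*(m^2 + 3*m + 2) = (m - 5)*(m - 3)*(m + 2)*(m + 1)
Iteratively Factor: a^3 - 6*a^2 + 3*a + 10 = (a + 1)*(a^2 - 7*a + 10) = (a - 5)*(a + 1)*(a - 2)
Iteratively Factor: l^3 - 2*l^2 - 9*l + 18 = (l + 3)*(l^2 - 5*l + 6) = (l - 2)*(l + 3)*(l - 3)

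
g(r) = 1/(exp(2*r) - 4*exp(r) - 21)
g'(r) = (-2*exp(2*r) + 4*exp(r))/(exp(2*r) - 4*exp(r) - 21)^2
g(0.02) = -0.04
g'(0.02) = 0.00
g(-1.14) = -0.05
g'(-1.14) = 0.00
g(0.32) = -0.04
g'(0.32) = 0.00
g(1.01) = -0.04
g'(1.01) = -0.01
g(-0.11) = -0.04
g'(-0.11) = 0.00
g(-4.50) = -0.05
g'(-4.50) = 0.00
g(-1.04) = -0.04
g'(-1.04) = 0.00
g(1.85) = -0.17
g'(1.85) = -1.54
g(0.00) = -0.04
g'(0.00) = 0.00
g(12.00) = 0.00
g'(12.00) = 0.00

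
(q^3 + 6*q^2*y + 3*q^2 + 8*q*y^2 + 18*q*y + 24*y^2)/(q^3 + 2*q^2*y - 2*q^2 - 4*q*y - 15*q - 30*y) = (q + 4*y)/(q - 5)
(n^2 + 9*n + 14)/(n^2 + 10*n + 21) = (n + 2)/(n + 3)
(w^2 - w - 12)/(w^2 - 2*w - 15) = (w - 4)/(w - 5)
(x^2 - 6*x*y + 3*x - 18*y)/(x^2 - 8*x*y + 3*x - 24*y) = (x - 6*y)/(x - 8*y)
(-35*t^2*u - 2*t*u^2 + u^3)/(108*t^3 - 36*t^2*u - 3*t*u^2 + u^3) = u*(-35*t^2 - 2*t*u + u^2)/(108*t^3 - 36*t^2*u - 3*t*u^2 + u^3)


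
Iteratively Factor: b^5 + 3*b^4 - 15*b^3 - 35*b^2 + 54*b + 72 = (b + 4)*(b^4 - b^3 - 11*b^2 + 9*b + 18) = (b - 2)*(b + 4)*(b^3 + b^2 - 9*b - 9) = (b - 3)*(b - 2)*(b + 4)*(b^2 + 4*b + 3) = (b - 3)*(b - 2)*(b + 1)*(b + 4)*(b + 3)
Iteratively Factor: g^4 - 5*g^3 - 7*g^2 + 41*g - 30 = (g - 1)*(g^3 - 4*g^2 - 11*g + 30) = (g - 1)*(g + 3)*(g^2 - 7*g + 10) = (g - 5)*(g - 1)*(g + 3)*(g - 2)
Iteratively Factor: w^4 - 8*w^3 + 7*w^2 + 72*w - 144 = (w - 3)*(w^3 - 5*w^2 - 8*w + 48) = (w - 4)*(w - 3)*(w^2 - w - 12) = (w - 4)^2*(w - 3)*(w + 3)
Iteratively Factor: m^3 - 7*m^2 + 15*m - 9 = (m - 3)*(m^2 - 4*m + 3) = (m - 3)^2*(m - 1)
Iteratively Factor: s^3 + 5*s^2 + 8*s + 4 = (s + 1)*(s^2 + 4*s + 4) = (s + 1)*(s + 2)*(s + 2)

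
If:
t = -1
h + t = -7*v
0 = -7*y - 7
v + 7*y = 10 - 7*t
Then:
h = -167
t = -1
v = 24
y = -1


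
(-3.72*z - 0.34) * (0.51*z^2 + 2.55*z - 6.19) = -1.8972*z^3 - 9.6594*z^2 + 22.1598*z + 2.1046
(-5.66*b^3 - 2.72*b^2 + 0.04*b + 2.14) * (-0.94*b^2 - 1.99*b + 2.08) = 5.3204*b^5 + 13.8202*b^4 - 6.3976*b^3 - 7.7488*b^2 - 4.1754*b + 4.4512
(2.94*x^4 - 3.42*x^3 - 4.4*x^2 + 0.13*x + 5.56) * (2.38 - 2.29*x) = -6.7326*x^5 + 14.829*x^4 + 1.9364*x^3 - 10.7697*x^2 - 12.423*x + 13.2328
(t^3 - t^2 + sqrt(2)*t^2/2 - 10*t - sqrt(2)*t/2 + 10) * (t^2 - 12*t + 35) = t^5 - 13*t^4 + sqrt(2)*t^4/2 - 13*sqrt(2)*t^3/2 + 37*t^3 + 47*sqrt(2)*t^2/2 + 95*t^2 - 470*t - 35*sqrt(2)*t/2 + 350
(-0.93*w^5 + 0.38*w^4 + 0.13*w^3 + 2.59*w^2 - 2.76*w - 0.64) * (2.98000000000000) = -2.7714*w^5 + 1.1324*w^4 + 0.3874*w^3 + 7.7182*w^2 - 8.2248*w - 1.9072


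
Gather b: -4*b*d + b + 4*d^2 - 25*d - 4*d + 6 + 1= b*(1 - 4*d) + 4*d^2 - 29*d + 7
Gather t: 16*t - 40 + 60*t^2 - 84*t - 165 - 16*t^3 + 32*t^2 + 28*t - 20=-16*t^3 + 92*t^2 - 40*t - 225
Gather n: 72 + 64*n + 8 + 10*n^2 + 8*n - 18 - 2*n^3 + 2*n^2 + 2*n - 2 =-2*n^3 + 12*n^2 + 74*n + 60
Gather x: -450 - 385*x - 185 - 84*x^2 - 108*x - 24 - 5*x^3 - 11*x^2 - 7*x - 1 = -5*x^3 - 95*x^2 - 500*x - 660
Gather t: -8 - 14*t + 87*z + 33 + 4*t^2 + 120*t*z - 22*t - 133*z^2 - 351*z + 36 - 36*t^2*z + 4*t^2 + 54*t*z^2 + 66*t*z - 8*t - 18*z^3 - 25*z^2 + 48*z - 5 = t^2*(8 - 36*z) + t*(54*z^2 + 186*z - 44) - 18*z^3 - 158*z^2 - 216*z + 56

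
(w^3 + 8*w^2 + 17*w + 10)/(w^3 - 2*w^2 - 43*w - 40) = (w + 2)/(w - 8)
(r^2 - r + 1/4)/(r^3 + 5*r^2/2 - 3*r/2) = (r - 1/2)/(r*(r + 3))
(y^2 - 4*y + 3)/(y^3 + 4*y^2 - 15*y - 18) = (y - 1)/(y^2 + 7*y + 6)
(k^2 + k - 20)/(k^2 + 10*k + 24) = (k^2 + k - 20)/(k^2 + 10*k + 24)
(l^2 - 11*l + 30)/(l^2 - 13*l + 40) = (l - 6)/(l - 8)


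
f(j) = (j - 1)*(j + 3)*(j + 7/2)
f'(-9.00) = 148.00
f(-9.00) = -330.00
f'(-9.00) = 148.00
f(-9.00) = -330.00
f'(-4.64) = 17.55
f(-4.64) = -10.54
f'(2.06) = 39.39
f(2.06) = 29.82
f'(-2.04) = -5.96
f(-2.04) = -4.26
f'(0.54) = 10.81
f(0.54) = -6.58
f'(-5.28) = 29.56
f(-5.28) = -25.49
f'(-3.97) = 7.61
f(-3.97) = -2.27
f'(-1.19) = -4.84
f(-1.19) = -9.16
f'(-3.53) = 2.55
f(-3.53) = -0.07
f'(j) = (j - 1)*(j + 3) + (j - 1)*(j + 7/2) + (j + 3)*(j + 7/2) = 3*j^2 + 11*j + 4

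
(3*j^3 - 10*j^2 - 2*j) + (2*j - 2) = 3*j^3 - 10*j^2 - 2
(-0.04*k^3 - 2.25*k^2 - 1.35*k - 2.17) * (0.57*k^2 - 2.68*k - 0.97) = -0.0228*k^5 - 1.1753*k^4 + 5.2993*k^3 + 4.5636*k^2 + 7.1251*k + 2.1049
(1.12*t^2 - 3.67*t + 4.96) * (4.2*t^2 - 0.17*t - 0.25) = 4.704*t^4 - 15.6044*t^3 + 21.1759*t^2 + 0.0742999999999999*t - 1.24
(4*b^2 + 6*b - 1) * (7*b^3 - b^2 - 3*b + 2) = 28*b^5 + 38*b^4 - 25*b^3 - 9*b^2 + 15*b - 2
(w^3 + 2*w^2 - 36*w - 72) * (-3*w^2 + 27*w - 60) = -3*w^5 + 21*w^4 + 102*w^3 - 876*w^2 + 216*w + 4320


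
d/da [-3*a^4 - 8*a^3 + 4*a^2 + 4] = 4*a*(-3*a^2 - 6*a + 2)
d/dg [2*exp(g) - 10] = 2*exp(g)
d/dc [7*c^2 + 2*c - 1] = 14*c + 2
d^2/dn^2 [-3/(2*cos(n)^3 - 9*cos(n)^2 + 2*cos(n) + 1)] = 6*((-7*cos(n) + 36*cos(2*n) - 9*cos(3*n))*(2*cos(n)^3 - 9*cos(n)^2 + 2*cos(n) + 1)/4 - 4*(3*cos(n)^2 - 9*cos(n) + 1)^2*sin(n)^2)/(2*cos(n)^3 - 9*cos(n)^2 + 2*cos(n) + 1)^3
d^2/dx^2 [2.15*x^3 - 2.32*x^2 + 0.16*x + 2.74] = 12.9*x - 4.64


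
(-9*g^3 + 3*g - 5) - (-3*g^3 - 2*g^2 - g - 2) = -6*g^3 + 2*g^2 + 4*g - 3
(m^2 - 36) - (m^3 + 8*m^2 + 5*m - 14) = -m^3 - 7*m^2 - 5*m - 22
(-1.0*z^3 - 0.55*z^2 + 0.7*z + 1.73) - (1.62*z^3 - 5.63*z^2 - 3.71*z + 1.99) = -2.62*z^3 + 5.08*z^2 + 4.41*z - 0.26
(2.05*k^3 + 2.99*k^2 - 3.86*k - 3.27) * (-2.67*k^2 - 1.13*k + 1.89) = -5.4735*k^5 - 10.2998*k^4 + 10.802*k^3 + 18.7438*k^2 - 3.6003*k - 6.1803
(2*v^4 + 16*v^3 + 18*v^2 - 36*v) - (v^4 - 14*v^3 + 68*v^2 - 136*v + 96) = v^4 + 30*v^3 - 50*v^2 + 100*v - 96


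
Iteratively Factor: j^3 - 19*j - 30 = (j + 2)*(j^2 - 2*j - 15) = (j + 2)*(j + 3)*(j - 5)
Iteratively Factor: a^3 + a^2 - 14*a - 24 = (a + 3)*(a^2 - 2*a - 8) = (a - 4)*(a + 3)*(a + 2)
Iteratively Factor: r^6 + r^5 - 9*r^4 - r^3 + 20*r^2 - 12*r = (r - 1)*(r^5 + 2*r^4 - 7*r^3 - 8*r^2 + 12*r) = (r - 1)*(r + 3)*(r^4 - r^3 - 4*r^2 + 4*r) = (r - 1)*(r + 2)*(r + 3)*(r^3 - 3*r^2 + 2*r) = (r - 2)*(r - 1)*(r + 2)*(r + 3)*(r^2 - r) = r*(r - 2)*(r - 1)*(r + 2)*(r + 3)*(r - 1)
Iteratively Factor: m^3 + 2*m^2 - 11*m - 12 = (m + 4)*(m^2 - 2*m - 3) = (m + 1)*(m + 4)*(m - 3)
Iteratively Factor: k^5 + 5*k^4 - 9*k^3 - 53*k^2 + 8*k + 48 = (k + 4)*(k^4 + k^3 - 13*k^2 - k + 12) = (k + 4)^2*(k^3 - 3*k^2 - k + 3) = (k - 3)*(k + 4)^2*(k^2 - 1) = (k - 3)*(k + 1)*(k + 4)^2*(k - 1)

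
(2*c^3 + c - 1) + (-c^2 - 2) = 2*c^3 - c^2 + c - 3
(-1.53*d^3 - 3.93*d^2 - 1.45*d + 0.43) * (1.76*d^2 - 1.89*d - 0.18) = -2.6928*d^5 - 4.0251*d^4 + 5.1511*d^3 + 4.2047*d^2 - 0.5517*d - 0.0774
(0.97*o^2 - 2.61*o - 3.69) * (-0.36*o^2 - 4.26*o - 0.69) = -0.3492*o^4 - 3.1926*o^3 + 11.7777*o^2 + 17.5203*o + 2.5461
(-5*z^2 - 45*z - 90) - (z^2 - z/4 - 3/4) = -6*z^2 - 179*z/4 - 357/4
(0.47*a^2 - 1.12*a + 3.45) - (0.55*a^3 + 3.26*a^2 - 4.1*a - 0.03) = -0.55*a^3 - 2.79*a^2 + 2.98*a + 3.48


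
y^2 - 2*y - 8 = (y - 4)*(y + 2)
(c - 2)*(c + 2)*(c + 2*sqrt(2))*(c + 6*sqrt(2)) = c^4 + 8*sqrt(2)*c^3 + 20*c^2 - 32*sqrt(2)*c - 96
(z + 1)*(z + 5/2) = z^2 + 7*z/2 + 5/2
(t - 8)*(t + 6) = t^2 - 2*t - 48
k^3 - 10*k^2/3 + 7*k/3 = k*(k - 7/3)*(k - 1)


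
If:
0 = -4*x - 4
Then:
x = -1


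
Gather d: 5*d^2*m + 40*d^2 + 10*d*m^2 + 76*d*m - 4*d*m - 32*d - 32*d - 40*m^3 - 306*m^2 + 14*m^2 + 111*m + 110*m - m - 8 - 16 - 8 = d^2*(5*m + 40) + d*(10*m^2 + 72*m - 64) - 40*m^3 - 292*m^2 + 220*m - 32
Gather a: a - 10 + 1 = a - 9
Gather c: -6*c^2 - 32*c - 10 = -6*c^2 - 32*c - 10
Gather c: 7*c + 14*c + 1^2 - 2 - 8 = 21*c - 9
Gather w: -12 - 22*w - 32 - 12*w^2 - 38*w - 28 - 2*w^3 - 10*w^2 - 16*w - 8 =-2*w^3 - 22*w^2 - 76*w - 80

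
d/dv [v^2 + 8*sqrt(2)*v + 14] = 2*v + 8*sqrt(2)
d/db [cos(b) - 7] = -sin(b)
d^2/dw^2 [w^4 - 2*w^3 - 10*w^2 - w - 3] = 12*w^2 - 12*w - 20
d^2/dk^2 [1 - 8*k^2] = -16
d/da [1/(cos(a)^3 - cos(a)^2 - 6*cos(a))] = (3*sin(a) - 6*sin(a)/cos(a)^2 - 2*tan(a))/(sin(a)^2 + cos(a) + 5)^2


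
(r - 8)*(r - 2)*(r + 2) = r^3 - 8*r^2 - 4*r + 32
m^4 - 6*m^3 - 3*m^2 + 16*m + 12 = (m - 6)*(m - 2)*(m + 1)^2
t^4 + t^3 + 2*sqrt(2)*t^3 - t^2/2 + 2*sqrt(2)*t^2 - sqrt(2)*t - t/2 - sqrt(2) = (t + 1)*(t - sqrt(2)/2)*(t + sqrt(2)/2)*(t + 2*sqrt(2))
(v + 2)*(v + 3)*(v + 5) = v^3 + 10*v^2 + 31*v + 30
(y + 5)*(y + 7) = y^2 + 12*y + 35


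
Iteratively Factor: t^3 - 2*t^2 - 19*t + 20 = (t + 4)*(t^2 - 6*t + 5) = (t - 1)*(t + 4)*(t - 5)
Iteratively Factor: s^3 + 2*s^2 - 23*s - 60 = (s + 3)*(s^2 - s - 20) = (s - 5)*(s + 3)*(s + 4)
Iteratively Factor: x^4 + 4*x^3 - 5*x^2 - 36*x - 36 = (x + 2)*(x^3 + 2*x^2 - 9*x - 18) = (x + 2)*(x + 3)*(x^2 - x - 6) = (x - 3)*(x + 2)*(x + 3)*(x + 2)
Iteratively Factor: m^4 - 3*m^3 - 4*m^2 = (m - 4)*(m^3 + m^2) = m*(m - 4)*(m^2 + m) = m^2*(m - 4)*(m + 1)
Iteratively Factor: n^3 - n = (n)*(n^2 - 1) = n*(n + 1)*(n - 1)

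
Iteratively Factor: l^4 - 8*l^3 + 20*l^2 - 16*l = (l - 4)*(l^3 - 4*l^2 + 4*l) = l*(l - 4)*(l^2 - 4*l + 4) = l*(l - 4)*(l - 2)*(l - 2)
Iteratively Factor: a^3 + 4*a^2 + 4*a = (a + 2)*(a^2 + 2*a) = a*(a + 2)*(a + 2)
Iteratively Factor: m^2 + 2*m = (m)*(m + 2)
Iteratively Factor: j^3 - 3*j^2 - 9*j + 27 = (j - 3)*(j^2 - 9) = (j - 3)^2*(j + 3)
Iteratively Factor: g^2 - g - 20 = (g - 5)*(g + 4)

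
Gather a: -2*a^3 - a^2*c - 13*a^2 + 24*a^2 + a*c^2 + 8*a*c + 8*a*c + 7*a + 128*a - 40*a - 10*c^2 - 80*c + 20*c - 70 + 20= -2*a^3 + a^2*(11 - c) + a*(c^2 + 16*c + 95) - 10*c^2 - 60*c - 50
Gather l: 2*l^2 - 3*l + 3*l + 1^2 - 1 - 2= 2*l^2 - 2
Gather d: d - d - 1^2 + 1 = 0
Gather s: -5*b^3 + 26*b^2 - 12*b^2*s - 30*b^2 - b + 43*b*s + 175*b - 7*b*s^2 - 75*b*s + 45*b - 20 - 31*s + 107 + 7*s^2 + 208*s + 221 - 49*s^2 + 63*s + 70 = -5*b^3 - 4*b^2 + 219*b + s^2*(-7*b - 42) + s*(-12*b^2 - 32*b + 240) + 378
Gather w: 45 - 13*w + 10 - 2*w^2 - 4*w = -2*w^2 - 17*w + 55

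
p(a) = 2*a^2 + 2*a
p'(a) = 4*a + 2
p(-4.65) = 33.94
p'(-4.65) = -16.60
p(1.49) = 7.42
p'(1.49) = 7.96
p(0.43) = 1.23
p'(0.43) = 3.72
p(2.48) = 17.26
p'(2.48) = 11.92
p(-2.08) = 4.49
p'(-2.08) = -6.32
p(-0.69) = -0.43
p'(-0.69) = -0.76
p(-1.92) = 3.53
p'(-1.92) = -5.68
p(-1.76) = 2.68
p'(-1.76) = -5.04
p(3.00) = 24.00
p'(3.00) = 14.00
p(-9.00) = 144.00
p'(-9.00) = -34.00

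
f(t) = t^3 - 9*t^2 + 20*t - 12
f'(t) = 3*t^2 - 18*t + 20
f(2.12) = -0.52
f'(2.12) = -4.68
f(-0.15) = -15.21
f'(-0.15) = 22.77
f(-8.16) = -1317.81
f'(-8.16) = 366.64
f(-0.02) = -12.40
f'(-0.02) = 20.36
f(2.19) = -0.86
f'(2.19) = -5.03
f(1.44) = 1.12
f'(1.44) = 0.30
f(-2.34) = -120.89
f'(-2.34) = 78.55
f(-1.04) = -43.66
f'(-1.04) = 41.96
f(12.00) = 660.00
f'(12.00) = 236.00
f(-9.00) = -1650.00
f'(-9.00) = 425.00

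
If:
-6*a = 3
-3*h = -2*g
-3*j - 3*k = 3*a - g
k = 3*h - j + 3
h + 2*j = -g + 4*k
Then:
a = -1/2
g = -3/2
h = -1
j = 5/12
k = -5/12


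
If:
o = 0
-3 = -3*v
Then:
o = 0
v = 1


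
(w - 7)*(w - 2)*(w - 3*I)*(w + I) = w^4 - 9*w^3 - 2*I*w^3 + 17*w^2 + 18*I*w^2 - 27*w - 28*I*w + 42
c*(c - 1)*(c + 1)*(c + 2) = c^4 + 2*c^3 - c^2 - 2*c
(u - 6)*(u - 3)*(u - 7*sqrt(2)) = u^3 - 7*sqrt(2)*u^2 - 9*u^2 + 18*u + 63*sqrt(2)*u - 126*sqrt(2)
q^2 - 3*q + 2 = (q - 2)*(q - 1)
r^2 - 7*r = r*(r - 7)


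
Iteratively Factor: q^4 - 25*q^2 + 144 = (q - 4)*(q^3 + 4*q^2 - 9*q - 36) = (q - 4)*(q + 3)*(q^2 + q - 12) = (q - 4)*(q - 3)*(q + 3)*(q + 4)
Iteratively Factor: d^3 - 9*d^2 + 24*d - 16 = (d - 4)*(d^2 - 5*d + 4) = (d - 4)*(d - 1)*(d - 4)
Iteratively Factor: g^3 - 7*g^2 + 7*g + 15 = (g - 3)*(g^2 - 4*g - 5) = (g - 5)*(g - 3)*(g + 1)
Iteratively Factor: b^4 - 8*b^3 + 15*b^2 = (b)*(b^3 - 8*b^2 + 15*b) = b^2*(b^2 - 8*b + 15) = b^2*(b - 5)*(b - 3)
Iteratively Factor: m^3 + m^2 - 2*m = (m - 1)*(m^2 + 2*m) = (m - 1)*(m + 2)*(m)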